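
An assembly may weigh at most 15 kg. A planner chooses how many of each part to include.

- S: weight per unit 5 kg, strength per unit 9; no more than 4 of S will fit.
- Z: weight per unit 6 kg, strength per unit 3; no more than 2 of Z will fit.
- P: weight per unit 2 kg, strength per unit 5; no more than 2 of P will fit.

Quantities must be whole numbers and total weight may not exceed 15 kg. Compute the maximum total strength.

Take 2×S and 2×P: weight 14 ≤ 15, strength 2·9 + 2·5 = 28.
P has the best ratio (5/2) and is taken to its limit of 2; remaining capacity is filled optimally with the others.

28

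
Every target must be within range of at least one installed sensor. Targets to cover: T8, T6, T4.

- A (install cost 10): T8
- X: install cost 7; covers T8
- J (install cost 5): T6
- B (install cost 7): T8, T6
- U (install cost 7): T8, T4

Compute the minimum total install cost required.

This is an integer covering problem.
The greedy cost-per-new-target heuristic would pick B and U for 14, but a cheaper cover exists.
Choose J and U: together they cover T8, T6, T4 — every target.
Total install cost: 5 + 7 = 12.
No cover costs less than 12.

12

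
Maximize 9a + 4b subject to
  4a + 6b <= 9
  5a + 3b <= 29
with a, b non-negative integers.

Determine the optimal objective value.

(a,b)=(2,0): 4·2+6·0=8≤9, 5·2+3·0=10≤29, objective 18.
(a,b)=(1,0): 4·1+6·0=4≤9, 5·1+3·0=5≤29, objective 9.
No feasible integer point exceeds 18.

18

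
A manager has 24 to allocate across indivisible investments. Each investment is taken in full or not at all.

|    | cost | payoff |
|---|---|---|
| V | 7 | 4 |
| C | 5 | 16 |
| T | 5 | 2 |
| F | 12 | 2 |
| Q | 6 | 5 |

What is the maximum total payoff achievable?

27

V + C + T + Q: cost 7 + 5 + 5 + 6 = 23 ≤ 24, payoff 4 + 16 + 2 + 5 = 27.
V + C + Q: cost 7 + 5 + 6 = 18 ≤ 24, payoff 4 + 16 + 5 = 25.
Best is V, C, T, and Q with total payoff 27.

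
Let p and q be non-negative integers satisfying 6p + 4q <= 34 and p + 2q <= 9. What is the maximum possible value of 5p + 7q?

36

Relaxing integrality, the LP optimum is 37.50 at (p,q) = (4, 2.5), which is not an integer point.
(p,q)=(3,3) is feasible, giving 36.
(p,q)=(4,2) is feasible, giving 34.
(p,q)=(5,1) is feasible, giving 32.
(p,q)=(2,3) is feasible, giving 31.
The best lattice point is (3,3), giving 36.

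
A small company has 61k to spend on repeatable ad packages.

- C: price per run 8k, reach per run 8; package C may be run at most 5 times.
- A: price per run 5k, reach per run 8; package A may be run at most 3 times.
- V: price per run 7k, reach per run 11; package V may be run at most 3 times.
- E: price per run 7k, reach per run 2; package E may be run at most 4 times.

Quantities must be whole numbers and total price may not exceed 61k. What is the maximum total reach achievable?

81

This is a bounded integer knapsack.
A has the best ratio (8/5); taking only A gives at most 3×8 = 24 (stopped by the supply cap of 3).
Mixing does better — 3×C, 3×A, and 3×V: price 60 ≤ 61, reach 3·8 + 3·8 + 3·11 = 81.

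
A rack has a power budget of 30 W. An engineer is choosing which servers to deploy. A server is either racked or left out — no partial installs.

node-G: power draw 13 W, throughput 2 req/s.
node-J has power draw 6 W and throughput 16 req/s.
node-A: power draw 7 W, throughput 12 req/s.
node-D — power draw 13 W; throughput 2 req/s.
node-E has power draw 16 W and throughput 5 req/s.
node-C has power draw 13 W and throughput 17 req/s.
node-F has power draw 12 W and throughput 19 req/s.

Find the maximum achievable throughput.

47

Allowing fractional choices, the relaxed optimum would be about 53.5, but servers are indivisible.
node-C + node-F: power draw 13 + 12 = 25 ≤ 30, throughput 17 + 19 = 36.
node-J + node-A + node-C: power draw 6 + 7 + 13 = 26 ≤ 30, throughput 16 + 12 + 17 = 45.
node-J + node-A + node-F: power draw 6 + 7 + 12 = 25 ≤ 30, throughput 16 + 12 + 19 = 47.
Best is node-J, node-A, and node-F with total throughput 47.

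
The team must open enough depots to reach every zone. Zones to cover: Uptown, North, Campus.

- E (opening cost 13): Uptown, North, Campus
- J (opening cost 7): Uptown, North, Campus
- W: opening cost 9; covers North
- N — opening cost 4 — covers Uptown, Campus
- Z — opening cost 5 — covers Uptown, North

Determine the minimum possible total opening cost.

7

The greedy cost-per-new-zone heuristic would pick N and Z for 9, but a cheaper cover exists.
J alone covers Uptown, North, Campus — every zone.
Total opening cost: 7.
No cover costs less than 7.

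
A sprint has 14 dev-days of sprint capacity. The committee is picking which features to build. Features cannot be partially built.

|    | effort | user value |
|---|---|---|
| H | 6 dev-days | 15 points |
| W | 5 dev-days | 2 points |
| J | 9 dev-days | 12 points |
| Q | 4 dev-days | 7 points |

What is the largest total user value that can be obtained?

22

Treat it as a binary knapsack problem.
Take H and Q: effort 6 + 4 = 10 ≤ 14, user value 15 + 7 = 22.
No other feasible combination does better.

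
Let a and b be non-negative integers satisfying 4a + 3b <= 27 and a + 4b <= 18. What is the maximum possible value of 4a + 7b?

Relaxing integrality, the LP optimum is 40.85 at (a,b) = (4.15, 3.46), which is not an integer point.
(a,b)=(4,3): 4·4+3·3=25≤27, 1·4+4·3=16≤18, objective 37.
(a,b)=(5,2): 4·5+3·2=26≤27, 1·5+4·2=13≤18, objective 34.
(a,b)=(3,3): 4·3+3·3=21≤27, 1·3+4·3=15≤18, objective 33.
(a,b)=(4,2): 4·4+3·2=22≤27, 1·4+4·2=12≤18, objective 30.
No feasible integer point exceeds 37.

37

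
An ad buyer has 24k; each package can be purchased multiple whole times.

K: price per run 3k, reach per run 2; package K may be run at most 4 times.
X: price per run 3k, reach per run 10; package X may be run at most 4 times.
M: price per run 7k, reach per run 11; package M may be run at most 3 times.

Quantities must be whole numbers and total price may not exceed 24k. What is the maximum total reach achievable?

This is a bounded integer knapsack.
Take 1×K, 4×X, and 1×M: price 22 ≤ 24, reach 1·2 + 4·10 + 1·11 = 53.
X has the best ratio (10/3) and is taken to its limit of 4; remaining capacity is filled optimally with the others.

53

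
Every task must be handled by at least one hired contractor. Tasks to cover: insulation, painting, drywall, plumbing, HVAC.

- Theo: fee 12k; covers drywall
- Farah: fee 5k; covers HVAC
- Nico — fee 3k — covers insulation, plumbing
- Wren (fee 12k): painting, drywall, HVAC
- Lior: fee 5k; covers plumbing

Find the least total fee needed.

Choose Nico and Wren: together they cover insulation, painting, drywall, plumbing, HVAC — every task.
Total fee: 3 + 12 = 15.

15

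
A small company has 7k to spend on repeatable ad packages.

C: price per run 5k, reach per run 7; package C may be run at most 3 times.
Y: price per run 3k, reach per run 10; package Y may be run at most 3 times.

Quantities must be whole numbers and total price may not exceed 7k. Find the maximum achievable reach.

This is a bounded integer knapsack.
2×Y: price 6 ≤ 7, reach 2·10 = 20.
1×Y: price 3 ≤ 7, reach 1·10 = 10.
Best is 20.

20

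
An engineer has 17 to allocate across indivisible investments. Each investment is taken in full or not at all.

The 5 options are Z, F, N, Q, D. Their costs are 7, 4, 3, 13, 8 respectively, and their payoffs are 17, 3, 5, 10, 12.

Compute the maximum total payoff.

29

This is a 0-1 knapsack instance.
Z + N: cost 7 + 3 = 10 ≤ 17, payoff 17 + 5 = 22.
Z + F + N: cost 7 + 4 + 3 = 14 ≤ 17, payoff 17 + 3 + 5 = 25.
Z + D: cost 7 + 8 = 15 ≤ 17, payoff 17 + 12 = 29.
Best is Z and D with total payoff 29.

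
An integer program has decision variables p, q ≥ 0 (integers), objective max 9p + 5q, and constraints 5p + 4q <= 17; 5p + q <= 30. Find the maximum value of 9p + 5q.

The continuous relaxation peaks at (3.4, 0) with value 30.60; rounding to a feasible lattice point costs some objective.
(p,q)=(3,0): 5·3+4·0=15≤17, 5·3+1·0=15≤30, objective 27.
(p,q)=(2,1): 5·2+4·1=14≤17, 5·2+1·1=11≤30, objective 23.
(p,q)=(2,0): 5·2+4·0=10≤17, 5·2+1·0=10≤30, objective 18.
The best lattice point is (3,0), giving 27.

27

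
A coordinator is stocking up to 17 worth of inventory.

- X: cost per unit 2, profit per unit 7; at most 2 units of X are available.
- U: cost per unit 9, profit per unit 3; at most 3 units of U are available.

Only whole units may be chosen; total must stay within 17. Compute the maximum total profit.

17

Take 2×X and 1×U: cost 13 ≤ 17, profit 2·7 + 1·3 = 17.
X has the best ratio (7/2) and is taken to its limit of 2; remaining capacity is filled optimally with the others.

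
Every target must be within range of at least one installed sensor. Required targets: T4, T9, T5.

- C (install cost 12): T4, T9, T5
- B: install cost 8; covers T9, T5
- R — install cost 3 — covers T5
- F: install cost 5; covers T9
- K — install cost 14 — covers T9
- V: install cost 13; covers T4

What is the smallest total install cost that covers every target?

This is an integer covering problem.
The greedy cost-per-new-target heuristic would pick R, F, and C for 20, but a cheaper cover exists.
C alone covers T4, T9, T5 — every target.
Total install cost: 12.
No cover costs less than 12.

12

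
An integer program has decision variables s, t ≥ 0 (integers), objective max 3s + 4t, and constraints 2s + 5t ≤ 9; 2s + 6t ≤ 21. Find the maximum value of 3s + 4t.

(s,t)=(4,0): 2·4+5·0=8≤9, 2·4+6·0=8≤21, objective 12.
(s,t)=(3,0): 2·3+5·0=6≤9, 2·3+6·0=6≤21, objective 9.
No feasible integer point exceeds 12.

12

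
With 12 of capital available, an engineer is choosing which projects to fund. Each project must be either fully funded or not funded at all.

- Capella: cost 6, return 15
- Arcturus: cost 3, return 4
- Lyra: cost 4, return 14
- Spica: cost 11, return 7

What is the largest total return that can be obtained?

29

Arcturus + Lyra: cost 3 + 4 = 7 ≤ 12, return 4 + 14 = 18.
Capella + Lyra: cost 6 + 4 = 10 ≤ 12, return 15 + 14 = 29.
Capella + Arcturus: cost 6 + 3 = 9 ≤ 12, return 15 + 4 = 19.
Best is Capella and Lyra with total return 29.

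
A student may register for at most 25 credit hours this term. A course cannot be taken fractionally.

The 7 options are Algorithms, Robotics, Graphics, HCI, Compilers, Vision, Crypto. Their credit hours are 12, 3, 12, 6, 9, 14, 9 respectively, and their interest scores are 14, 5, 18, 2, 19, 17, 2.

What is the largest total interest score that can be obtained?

42

Take Robotics, Graphics, and Compilers: credit hours 3 + 12 + 9 = 24 ≤ 25, interest score 5 + 18 + 19 = 42.
No other feasible combination does better.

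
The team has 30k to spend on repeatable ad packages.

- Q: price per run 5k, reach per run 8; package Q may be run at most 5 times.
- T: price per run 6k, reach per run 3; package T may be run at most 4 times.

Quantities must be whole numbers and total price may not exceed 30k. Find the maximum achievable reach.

Take 5×Q: price 25 ≤ 30, reach 5·8 = 40.
Q has the best ratio (8/5) and is taken to its limit of 5; remaining capacity is filled optimally with the others.

40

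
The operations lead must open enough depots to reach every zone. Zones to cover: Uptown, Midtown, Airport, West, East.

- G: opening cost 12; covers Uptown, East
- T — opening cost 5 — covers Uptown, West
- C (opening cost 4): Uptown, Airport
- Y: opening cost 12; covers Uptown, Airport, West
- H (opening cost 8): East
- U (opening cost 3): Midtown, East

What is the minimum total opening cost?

This is a weighted set-cover instance.
Choose T, C, and U: together they cover Uptown, Midtown, Airport, West, East — every zone.
Total opening cost: 5 + 4 + 3 = 12.

12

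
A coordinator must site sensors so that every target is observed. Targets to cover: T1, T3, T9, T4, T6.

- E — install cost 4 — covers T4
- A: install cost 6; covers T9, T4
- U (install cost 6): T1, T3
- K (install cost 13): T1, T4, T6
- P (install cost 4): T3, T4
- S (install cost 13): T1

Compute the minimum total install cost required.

23

This is an integer covering problem.
The greedy cost-per-new-target heuristic would pick P, A, U, and K for 29, but a cheaper cover exists.
Choose A, K, and P: together they cover T1, T3, T9, T4, T6 — every target.
Total install cost: 6 + 13 + 4 = 23.
No cover costs less than 23.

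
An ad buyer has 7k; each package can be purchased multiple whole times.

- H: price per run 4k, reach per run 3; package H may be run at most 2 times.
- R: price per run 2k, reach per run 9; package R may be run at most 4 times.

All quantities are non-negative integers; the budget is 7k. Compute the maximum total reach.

27

This is a bounded integer knapsack.
2×R: price 4 ≤ 7, reach 2·9 = 18.
3×R: price 6 ≤ 7, reach 3·9 = 27.
Best is 27.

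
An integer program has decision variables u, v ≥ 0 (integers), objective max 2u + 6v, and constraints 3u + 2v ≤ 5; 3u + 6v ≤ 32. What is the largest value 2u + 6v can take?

12

(u,v)=(0,2): 3·0+2·2=4≤5, 3·0+6·2=12≤32, objective 12.
(u,v)=(1,1): 3·1+2·1=5≤5, 3·1+6·1=9≤32, objective 8.
(u,v)=(0,1): 3·0+2·1=2≤5, 3·0+6·1=6≤32, objective 6.
Maximum is 12 at (u,v)=(0,2).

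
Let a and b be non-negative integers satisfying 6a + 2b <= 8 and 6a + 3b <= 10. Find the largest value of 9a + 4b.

(a,b)=(1,1): 6·1+2·1=8≤8, 6·1+3·1=9≤10, objective 13.
(a,b)=(0,3): 6·0+2·3=6≤8, 6·0+3·3=9≤10, objective 12.
Maximum is 13 at (a,b)=(1,1).

13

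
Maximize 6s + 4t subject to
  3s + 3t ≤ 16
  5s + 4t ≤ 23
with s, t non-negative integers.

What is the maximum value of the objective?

(s,t)=(3,2) is feasible, giving 26.
(s,t)=(4,0) is feasible, giving 24.
(s,t)=(2,3) is feasible, giving 24.
The best lattice point is (3,2), giving 26.

26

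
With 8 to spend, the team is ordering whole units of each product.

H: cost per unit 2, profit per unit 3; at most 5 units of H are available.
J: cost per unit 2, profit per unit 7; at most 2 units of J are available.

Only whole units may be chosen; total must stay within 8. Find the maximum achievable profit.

J has the best ratio (7/2); taking only J gives at most 2×7 = 14 (stopped by the supply cap of 2).
Mixing does better — 2×H and 2×J: cost 8 ≤ 8, profit 2·3 + 2·7 = 20.

20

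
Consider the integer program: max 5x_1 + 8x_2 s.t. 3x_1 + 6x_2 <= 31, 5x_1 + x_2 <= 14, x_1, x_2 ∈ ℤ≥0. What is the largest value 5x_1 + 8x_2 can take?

42

Relaxing integrality, the LP optimum is 43.30 at (x_1,x_2) = (1.96, 4.19), which is not an integer point.
(x_1,x_2)=(2,4): 3·2+6·4=30≤31, 5·2+1·4=14≤14, objective 42.
(x_1,x_2)=(0,5): 3·0+6·5=30≤31, 5·0+1·5=5≤14, objective 40.
No feasible integer point exceeds 42.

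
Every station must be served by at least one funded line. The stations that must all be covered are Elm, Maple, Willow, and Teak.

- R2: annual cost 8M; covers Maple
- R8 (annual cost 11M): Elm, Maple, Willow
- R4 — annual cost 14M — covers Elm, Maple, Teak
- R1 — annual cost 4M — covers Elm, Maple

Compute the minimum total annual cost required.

25

Choose R8 and R4: together they cover Elm, Maple, Willow, Teak — every station.
Total annual cost: 11 + 14 = 25.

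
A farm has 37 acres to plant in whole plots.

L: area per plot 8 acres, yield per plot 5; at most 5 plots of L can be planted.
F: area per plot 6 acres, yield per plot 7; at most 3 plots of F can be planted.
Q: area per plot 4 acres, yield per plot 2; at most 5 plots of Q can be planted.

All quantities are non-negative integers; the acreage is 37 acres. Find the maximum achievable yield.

This is a bounded integer knapsack.
Take 2×L and 3×F: area 34 ≤ 37, yield 2·5 + 3·7 = 31.
F has the best ratio (7/6) and is taken to its limit of 3; remaining capacity is filled optimally with the others.

31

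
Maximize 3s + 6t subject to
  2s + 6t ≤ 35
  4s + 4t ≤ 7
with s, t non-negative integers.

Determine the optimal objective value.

The continuous relaxation peaks at (0, 1.75) with value 10.50; rounding to a feasible lattice point costs some objective.
(s,t)=(0,1): 2·0+6·1=6≤35, 4·0+4·1=4≤7, objective 6.
(s,t)=(1,0): 2·1+6·0=2≤35, 4·1+4·0=4≤7, objective 3.
(s,t)=(0,0): 2·0+6·0=0≤35, 4·0+4·0=0≤7, objective 0.
No feasible integer point exceeds 6.

6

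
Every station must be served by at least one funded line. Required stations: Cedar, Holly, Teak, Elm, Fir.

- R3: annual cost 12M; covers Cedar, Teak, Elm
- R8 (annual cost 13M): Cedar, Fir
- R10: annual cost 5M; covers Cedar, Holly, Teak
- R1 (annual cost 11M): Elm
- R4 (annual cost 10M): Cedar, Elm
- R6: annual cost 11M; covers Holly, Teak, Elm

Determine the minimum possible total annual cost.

24

The greedy cost-per-new-station heuristic would pick R10, R4, and R8 for 28, but a cheaper cover exists.
Choose R8 and R6: together they cover Cedar, Holly, Teak, Elm, Fir — every station.
Total annual cost: 13 + 11 = 24.
No cover costs less than 24.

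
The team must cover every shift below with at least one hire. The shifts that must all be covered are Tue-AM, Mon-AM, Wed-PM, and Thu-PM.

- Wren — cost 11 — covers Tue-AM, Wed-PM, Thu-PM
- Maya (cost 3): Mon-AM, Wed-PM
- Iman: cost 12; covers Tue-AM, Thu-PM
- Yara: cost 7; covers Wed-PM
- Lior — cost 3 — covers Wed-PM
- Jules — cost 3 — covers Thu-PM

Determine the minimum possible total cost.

This is an integer covering problem.
The greedy cost-per-new-shift heuristic would pick Maya, Jules, and Wren for 17, but a cheaper cover exists.
Choose Wren and Maya: together they cover Tue-AM, Mon-AM, Wed-PM, Thu-PM — every shift.
Total cost: 11 + 3 = 14.
No cover costs less than 14.

14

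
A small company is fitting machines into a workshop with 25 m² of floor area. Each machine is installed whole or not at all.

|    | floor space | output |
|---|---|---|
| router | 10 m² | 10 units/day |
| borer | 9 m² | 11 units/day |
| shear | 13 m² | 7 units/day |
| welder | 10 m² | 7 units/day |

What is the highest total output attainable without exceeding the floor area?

21

borer + welder: floor space 9 + 10 = 19 ≤ 25, output 11 + 7 = 18.
borer + shear: floor space 9 + 13 = 22 ≤ 25, output 11 + 7 = 18.
router + borer: floor space 10 + 9 = 19 ≤ 25, output 10 + 11 = 21.
Best is router and borer with total output 21.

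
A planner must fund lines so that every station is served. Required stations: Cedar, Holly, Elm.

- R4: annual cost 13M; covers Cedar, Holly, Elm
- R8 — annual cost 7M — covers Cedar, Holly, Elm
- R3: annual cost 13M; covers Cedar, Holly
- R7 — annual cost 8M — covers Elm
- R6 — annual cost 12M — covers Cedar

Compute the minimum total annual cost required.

7

R8 alone covers Cedar, Holly, Elm — every station.
Total annual cost: 7.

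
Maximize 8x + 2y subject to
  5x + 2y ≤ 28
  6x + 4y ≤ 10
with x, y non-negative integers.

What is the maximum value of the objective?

The continuous relaxation peaks at (1.67, 0) with value 13.33; rounding to a feasible lattice point costs some objective.
(x,y)=(1,1) is feasible, giving 10.
(x,y)=(1,0) is feasible, giving 8.
(x,y)=(0,2) is feasible, giving 4.
Maximum is 10 at (x,y)=(1,1).

10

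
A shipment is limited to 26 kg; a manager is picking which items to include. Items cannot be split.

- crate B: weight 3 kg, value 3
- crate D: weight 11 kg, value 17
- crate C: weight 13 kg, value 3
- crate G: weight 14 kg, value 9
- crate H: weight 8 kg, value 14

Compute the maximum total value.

crate B + crate D + crate H: weight 3 + 11 + 8 = 22 ≤ 26, value 3 + 17 + 14 = 34.
crate D + crate G: weight 11 + 14 = 25 ≤ 26, value 17 + 9 = 26.
crate D + crate H: weight 11 + 8 = 19 ≤ 26, value 17 + 14 = 31.
Best is crate B, crate D, and crate H with total value 34.

34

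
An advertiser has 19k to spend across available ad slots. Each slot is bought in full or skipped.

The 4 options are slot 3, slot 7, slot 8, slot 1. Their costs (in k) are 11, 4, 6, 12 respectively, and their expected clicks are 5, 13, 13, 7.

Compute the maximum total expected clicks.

This is a 0-1 knapsack instance.
Take slot 7 and slot 8: cost 4 + 6 = 10 ≤ 19, expected clicks 13 + 13 = 26.
No other feasible combination does better.

26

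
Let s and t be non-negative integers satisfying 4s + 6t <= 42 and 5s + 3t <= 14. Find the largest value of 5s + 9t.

36

(s,t)=(0,4) is feasible, giving 36.
(s,t)=(1,3) is feasible, giving 32.
(s,t)=(0,3) is feasible, giving 27.
The best lattice point is (0,4), giving 36.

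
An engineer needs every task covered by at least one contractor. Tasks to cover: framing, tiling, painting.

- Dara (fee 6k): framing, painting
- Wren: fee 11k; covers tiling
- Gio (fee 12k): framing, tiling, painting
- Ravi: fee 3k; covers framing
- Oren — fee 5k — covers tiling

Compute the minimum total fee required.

11

This is a weighted set-cover instance.
Choose Dara and Oren: together they cover framing, tiling, painting — every task.
Total fee: 6 + 5 = 11.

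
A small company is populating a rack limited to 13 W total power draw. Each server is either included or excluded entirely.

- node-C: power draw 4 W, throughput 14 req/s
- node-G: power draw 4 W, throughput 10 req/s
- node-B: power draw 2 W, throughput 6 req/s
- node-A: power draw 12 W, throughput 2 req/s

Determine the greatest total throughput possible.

30

node-C + node-G: power draw 4 + 4 = 8 ≤ 13, throughput 14 + 10 = 24.
node-C + node-B: power draw 4 + 2 = 6 ≤ 13, throughput 14 + 6 = 20.
node-C + node-G + node-B: power draw 4 + 4 + 2 = 10 ≤ 13, throughput 14 + 10 + 6 = 30.
Best is node-C, node-G, and node-B with total throughput 30.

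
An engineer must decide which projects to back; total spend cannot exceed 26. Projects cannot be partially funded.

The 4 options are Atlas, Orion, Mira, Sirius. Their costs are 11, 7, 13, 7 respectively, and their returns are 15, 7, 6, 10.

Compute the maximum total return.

Allowing fractional choices, the relaxed optimum would be about 32.5, but projects are indivisible.
Atlas + Orion: cost 11 + 7 = 18 ≤ 26, return 15 + 7 = 22.
Atlas + Orion + Sirius: cost 11 + 7 + 7 = 25 ≤ 26, return 15 + 7 + 10 = 32.
Atlas + Sirius: cost 11 + 7 = 18 ≤ 26, return 15 + 10 = 25.
Best is Atlas, Orion, and Sirius with total return 32.

32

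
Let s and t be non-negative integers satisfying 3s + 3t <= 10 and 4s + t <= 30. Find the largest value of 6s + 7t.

The continuous relaxation peaks at (0, 3.33) with value 23.33; rounding to a feasible lattice point costs some objective.
(s,t)=(0,3): 3·0+3·3=9≤10, 4·0+1·3=3≤30, objective 21.
(s,t)=(1,2): 3·1+3·2=9≤10, 4·1+1·2=6≤30, objective 20.
The best lattice point is (0,3), giving 21.

21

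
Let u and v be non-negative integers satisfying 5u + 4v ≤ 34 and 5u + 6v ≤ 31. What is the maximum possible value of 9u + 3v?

The continuous relaxation peaks at (6.2, 0) with value 55.80; rounding to a feasible lattice point costs some objective.
(u,v)=(6,0) is feasible, giving 54.
(u,v)=(5,1) is feasible, giving 48.
(u,v)=(5,0) is feasible, giving 45.
The best lattice point is (6,0), giving 54.

54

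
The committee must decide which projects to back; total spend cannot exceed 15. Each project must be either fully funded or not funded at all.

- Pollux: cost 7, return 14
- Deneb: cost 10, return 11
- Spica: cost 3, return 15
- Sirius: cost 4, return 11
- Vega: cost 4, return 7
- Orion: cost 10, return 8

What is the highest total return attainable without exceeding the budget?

40

This is a 0-1 knapsack instance.
Allowing fractional choices, the relaxed optimum would be about 41.8, but projects are indivisible.
Spica + Sirius + Vega: cost 3 + 4 + 4 = 11 ≤ 15, return 15 + 11 + 7 = 33.
Pollux + Spica + Sirius: cost 7 + 3 + 4 = 14 ≤ 15, return 14 + 15 + 11 = 40.
Pollux + Spica + Vega: cost 7 + 3 + 4 = 14 ≤ 15, return 14 + 15 + 7 = 36.
Best is Pollux, Spica, and Sirius with total return 40.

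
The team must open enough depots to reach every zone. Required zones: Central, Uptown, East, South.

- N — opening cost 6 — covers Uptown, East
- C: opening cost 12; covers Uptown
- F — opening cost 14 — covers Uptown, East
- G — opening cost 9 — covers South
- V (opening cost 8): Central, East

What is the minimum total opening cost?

23

Choose N, G, and V: together they cover Central, Uptown, East, South — every zone.
Total opening cost: 6 + 9 + 8 = 23.
No cover costs less than 23.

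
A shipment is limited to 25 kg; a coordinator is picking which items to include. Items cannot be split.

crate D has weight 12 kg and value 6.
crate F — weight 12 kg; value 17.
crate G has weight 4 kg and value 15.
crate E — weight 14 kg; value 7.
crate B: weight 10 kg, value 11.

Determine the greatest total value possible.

This is an integer program with binary decision variables.
Allowing fractional choices, the relaxed optimum would be about 41.9, but items are indivisible.
crate G + crate B: weight 4 + 10 = 14 ≤ 25, value 15 + 11 = 26.
crate F + crate G: weight 12 + 4 = 16 ≤ 25, value 17 + 15 = 32.
crate F + crate B: weight 12 + 10 = 22 ≤ 25, value 17 + 11 = 28.
Best is crate F and crate G with total value 32.

32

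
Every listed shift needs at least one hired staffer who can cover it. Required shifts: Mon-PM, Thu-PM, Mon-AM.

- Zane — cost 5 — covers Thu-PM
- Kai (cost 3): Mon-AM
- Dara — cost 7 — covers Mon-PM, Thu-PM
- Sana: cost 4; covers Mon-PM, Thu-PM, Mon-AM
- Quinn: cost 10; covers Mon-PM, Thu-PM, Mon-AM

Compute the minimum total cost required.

4

Sana alone covers Mon-PM, Thu-PM, Mon-AM — every shift.
Total cost: 4.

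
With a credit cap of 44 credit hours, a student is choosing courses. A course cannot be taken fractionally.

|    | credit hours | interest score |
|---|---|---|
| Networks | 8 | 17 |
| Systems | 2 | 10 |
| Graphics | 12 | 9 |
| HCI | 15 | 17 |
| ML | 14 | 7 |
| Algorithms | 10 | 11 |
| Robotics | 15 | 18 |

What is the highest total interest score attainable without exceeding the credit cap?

62

Networks + Systems + HCI + Robotics: credit hours 8 + 2 + 15 + 15 = 40 ≤ 44, interest score 17 + 10 + 17 + 18 = 62.
Networks + Systems + Algorithms + Robotics: credit hours 8 + 2 + 10 + 15 = 35 ≤ 44, interest score 17 + 10 + 11 + 18 = 56.
Best is Networks, Systems, HCI, and Robotics with total interest score 62.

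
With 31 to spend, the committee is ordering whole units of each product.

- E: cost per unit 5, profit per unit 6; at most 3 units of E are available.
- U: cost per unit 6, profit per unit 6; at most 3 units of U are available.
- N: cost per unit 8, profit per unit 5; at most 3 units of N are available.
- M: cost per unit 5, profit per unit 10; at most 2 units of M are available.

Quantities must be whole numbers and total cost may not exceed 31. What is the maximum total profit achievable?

44

Take 3×E, 1×U, and 2×M: cost 31 ≤ 31, profit 3·6 + 1·6 + 2·10 = 44.
M has the best ratio (10/5) and is taken to its limit of 2; remaining capacity is filled optimally with the others.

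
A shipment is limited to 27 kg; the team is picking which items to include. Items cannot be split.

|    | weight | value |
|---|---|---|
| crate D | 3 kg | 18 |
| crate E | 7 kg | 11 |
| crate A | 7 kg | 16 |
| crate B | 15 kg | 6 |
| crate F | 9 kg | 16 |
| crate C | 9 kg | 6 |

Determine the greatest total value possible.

Allowing fractional choices, the relaxed optimum would be about 61.7, but items are indivisible.
crate D + crate E + crate A + crate F: weight 3 + 7 + 7 + 9 = 26 ≤ 27, value 18 + 11 + 16 + 16 = 61.
crate D + crate E + crate A + crate C: weight 3 + 7 + 7 + 9 = 26 ≤ 27, value 18 + 11 + 16 + 6 = 51.
Best is crate D, crate E, crate A, and crate F with total value 61.

61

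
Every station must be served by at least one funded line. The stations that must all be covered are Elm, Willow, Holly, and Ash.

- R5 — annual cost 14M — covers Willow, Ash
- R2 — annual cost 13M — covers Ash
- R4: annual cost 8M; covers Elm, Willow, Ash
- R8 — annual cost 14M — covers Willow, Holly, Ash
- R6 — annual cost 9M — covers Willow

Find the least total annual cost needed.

This is a weighted set-cover instance.
Choose R4 and R8: together they cover Elm, Willow, Holly, Ash — every station.
Total annual cost: 8 + 14 = 22.
No cover costs less than 22.

22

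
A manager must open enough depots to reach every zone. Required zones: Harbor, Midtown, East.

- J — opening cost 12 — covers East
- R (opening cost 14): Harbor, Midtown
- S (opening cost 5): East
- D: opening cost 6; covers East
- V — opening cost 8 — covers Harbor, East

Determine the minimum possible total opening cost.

The greedy cost-per-new-zone heuristic would pick V and R for 22, but a cheaper cover exists.
Choose R and S: together they cover Harbor, Midtown, East — every zone.
Total opening cost: 14 + 5 = 19.
No cover costs less than 19.

19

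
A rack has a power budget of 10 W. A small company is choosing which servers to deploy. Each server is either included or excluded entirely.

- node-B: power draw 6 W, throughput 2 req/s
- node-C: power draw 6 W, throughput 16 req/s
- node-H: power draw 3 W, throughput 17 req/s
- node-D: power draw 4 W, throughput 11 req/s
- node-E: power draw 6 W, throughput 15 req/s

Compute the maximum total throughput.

Allowing fractional choices, the relaxed optimum would be about 36.0, but servers are indivisible.
node-C + node-H: power draw 6 + 3 = 9 ≤ 10, throughput 16 + 17 = 33.
node-H + node-D: power draw 3 + 4 = 7 ≤ 10, throughput 17 + 11 = 28.
node-H + node-E: power draw 3 + 6 = 9 ≤ 10, throughput 17 + 15 = 32.
Best is node-C and node-H with total throughput 33.

33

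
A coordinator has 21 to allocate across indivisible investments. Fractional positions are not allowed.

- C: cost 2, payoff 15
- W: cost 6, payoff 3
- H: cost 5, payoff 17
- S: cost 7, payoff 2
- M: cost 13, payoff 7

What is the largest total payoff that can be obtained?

39

Allowing fractional choices, the relaxed optimum would be about 39.5, but investments are indivisible.
C + H + M: cost 2 + 5 + 13 = 20 ≤ 21, payoff 15 + 17 + 7 = 39.
C + W + H: cost 2 + 6 + 5 = 13 ≤ 21, payoff 15 + 3 + 17 = 35.
C + W + H + S: cost 2 + 6 + 5 + 7 = 20 ≤ 21, payoff 15 + 3 + 17 + 2 = 37.
Best is C, H, and M with total payoff 39.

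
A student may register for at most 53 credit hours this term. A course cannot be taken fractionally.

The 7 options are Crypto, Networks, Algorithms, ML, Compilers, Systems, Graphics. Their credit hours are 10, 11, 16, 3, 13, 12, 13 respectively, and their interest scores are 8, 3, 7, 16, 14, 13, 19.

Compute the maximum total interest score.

Treat it as a binary knapsack problem.
Allowing fractional choices, the relaxed optimum would be about 70.9, but courses are indivisible.
Networks + ML + Compilers + Systems + Graphics: credit hours 11 + 3 + 13 + 12 + 13 = 52 ≤ 53, interest score 3 + 16 + 14 + 13 + 19 = 65.
Crypto + ML + Compilers + Systems + Graphics: credit hours 10 + 3 + 13 + 12 + 13 = 51 ≤ 53, interest score 8 + 16 + 14 + 13 + 19 = 70.
Best is Crypto, ML, Compilers, Systems, and Graphics with total interest score 70.

70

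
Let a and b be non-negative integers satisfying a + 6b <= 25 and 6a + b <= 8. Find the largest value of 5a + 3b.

The continuous relaxation peaks at (0.657, 4.06) with value 15.46; rounding to a feasible lattice point costs some objective.
(a,b)=(0,4): 1·0+6·4=24≤25, 6·0+1·4=4≤8, objective 12.
(a,b)=(0,3): 1·0+6·3=18≤25, 6·0+1·3=3≤8, objective 9.
Maximum is 12 at (a,b)=(0,4).

12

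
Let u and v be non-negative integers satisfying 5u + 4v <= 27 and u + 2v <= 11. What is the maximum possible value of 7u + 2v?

(u,v)=(5,0): 5·5+4·0=25≤27, 1·5+2·0=5≤11, objective 35.
(u,v)=(4,1): 5·4+4·1=24≤27, 1·4+2·1=6≤11, objective 30.
The best lattice point is (5,0), giving 35.

35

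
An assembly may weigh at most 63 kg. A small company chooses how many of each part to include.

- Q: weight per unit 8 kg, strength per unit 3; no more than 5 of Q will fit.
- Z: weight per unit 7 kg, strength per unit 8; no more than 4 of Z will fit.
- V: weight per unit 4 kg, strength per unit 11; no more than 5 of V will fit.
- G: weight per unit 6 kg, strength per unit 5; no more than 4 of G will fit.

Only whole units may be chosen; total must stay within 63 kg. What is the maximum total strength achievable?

97

V has the best ratio (11/4); taking only V gives at most 5×11 = 55 (stopped by the supply cap of 5).
Mixing does better — 4×Z, 5×V, and 2×G: weight 60 ≤ 63, strength 4·8 + 5·11 + 2·5 = 97.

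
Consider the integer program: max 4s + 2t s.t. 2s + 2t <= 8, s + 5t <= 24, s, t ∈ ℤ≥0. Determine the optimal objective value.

16

(s,t)=(4,0): 2·4+2·0=8≤8, 1·4+5·0=4≤24, objective 16.
(s,t)=(3,1): 2·3+2·1=8≤8, 1·3+5·1=8≤24, objective 14.
The best lattice point is (4,0), giving 16.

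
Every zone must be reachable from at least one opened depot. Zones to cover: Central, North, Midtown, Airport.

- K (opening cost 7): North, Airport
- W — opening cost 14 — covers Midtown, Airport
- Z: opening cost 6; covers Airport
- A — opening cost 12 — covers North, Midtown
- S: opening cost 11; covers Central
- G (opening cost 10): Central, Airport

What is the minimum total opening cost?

22

The greedy cost-per-new-zone heuristic would pick K, G, and A for 29, but a cheaper cover exists.
Choose A and G: together they cover Central, North, Midtown, Airport — every zone.
Total opening cost: 12 + 10 = 22.
No cover costs less than 22.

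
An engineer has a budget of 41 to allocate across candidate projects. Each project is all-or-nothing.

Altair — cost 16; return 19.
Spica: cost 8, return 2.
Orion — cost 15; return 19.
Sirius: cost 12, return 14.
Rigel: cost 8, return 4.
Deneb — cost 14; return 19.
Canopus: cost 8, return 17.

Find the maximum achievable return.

This is an integer program with binary decision variables.
Allowing fractional choices, the relaxed optimum would be about 59.8, but projects are indivisible.
Altair + Deneb + Canopus: cost 16 + 14 + 8 = 38 ≤ 41, return 19 + 19 + 17 = 55.
Altair + Orion + Canopus: cost 16 + 15 + 8 = 39 ≤ 41, return 19 + 19 + 17 = 55.
Orion + Deneb + Canopus: cost 15 + 14 + 8 = 37 ≤ 41, return 19 + 19 + 17 = 55.
The maximum return is 55; one optimal choice is Orion, Deneb, and Canopus.

55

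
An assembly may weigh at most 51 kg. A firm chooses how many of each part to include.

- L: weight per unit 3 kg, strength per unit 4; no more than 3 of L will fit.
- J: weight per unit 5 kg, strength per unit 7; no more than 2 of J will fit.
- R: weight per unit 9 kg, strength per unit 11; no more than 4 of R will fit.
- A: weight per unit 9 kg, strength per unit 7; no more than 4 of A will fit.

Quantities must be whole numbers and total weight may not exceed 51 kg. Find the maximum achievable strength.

1×L, 2×J, and 4×R: weight 49 ≤ 51, strength 1·4 + 2·7 + 4·11 = 62.
3×L, 1×J, and 4×R: weight 50 ≤ 51, strength 3·4 + 1·7 + 4·11 = 63.
Best is 63.

63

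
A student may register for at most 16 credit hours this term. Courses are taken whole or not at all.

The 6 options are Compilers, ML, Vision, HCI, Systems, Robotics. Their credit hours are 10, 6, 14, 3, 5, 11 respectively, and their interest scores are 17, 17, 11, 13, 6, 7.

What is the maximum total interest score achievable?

Compilers + ML: credit hours 10 + 6 = 16 ≤ 16, interest score 17 + 17 = 34.
ML + HCI + Systems: credit hours 6 + 3 + 5 = 14 ≤ 16, interest score 17 + 13 + 6 = 36.
Best is ML, HCI, and Systems with total interest score 36.

36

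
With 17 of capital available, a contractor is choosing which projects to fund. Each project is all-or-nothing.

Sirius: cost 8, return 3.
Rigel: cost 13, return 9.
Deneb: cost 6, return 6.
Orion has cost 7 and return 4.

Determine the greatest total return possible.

10

Take Deneb and Orion: cost 6 + 7 = 13 ≤ 17, return 6 + 4 = 10.
No other feasible combination does better.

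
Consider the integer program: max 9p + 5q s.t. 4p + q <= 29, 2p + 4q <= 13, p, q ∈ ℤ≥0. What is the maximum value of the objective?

Relaxing integrality, the LP optimum is 58.50 at (p,q) = (6.5, 0), which is not an integer point.
(p,q)=(6,0): 4·6+1·0=24≤29, 2·6+4·0=12≤13, objective 54.
(p,q)=(5,0): 4·5+1·0=20≤29, 2·5+4·0=10≤13, objective 45.
The best lattice point is (6,0), giving 54.

54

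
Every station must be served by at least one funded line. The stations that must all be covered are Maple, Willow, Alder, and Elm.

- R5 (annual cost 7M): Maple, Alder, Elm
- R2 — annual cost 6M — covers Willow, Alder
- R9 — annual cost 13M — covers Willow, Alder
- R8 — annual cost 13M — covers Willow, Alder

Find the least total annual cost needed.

Choose R5 and R2: together they cover Maple, Willow, Alder, Elm — every station.
Total annual cost: 7 + 6 = 13.
No cover costs less than 13.

13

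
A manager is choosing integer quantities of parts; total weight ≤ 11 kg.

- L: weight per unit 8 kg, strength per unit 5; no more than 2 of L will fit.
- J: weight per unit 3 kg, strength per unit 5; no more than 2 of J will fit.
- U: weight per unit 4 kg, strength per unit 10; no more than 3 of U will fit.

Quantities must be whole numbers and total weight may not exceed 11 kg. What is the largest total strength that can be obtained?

25

Take 1×J and 2×U: weight 11 ≤ 11, strength 1·5 + 2·10 = 25.
No other integer combination yields more.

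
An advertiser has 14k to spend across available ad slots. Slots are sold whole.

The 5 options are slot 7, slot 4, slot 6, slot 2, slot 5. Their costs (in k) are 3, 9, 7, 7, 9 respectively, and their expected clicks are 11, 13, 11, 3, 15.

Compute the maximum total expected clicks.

26

Allowing fractional choices, the relaxed optimum would be about 29.1, but ad slots are indivisible.
slot 7 + slot 6: cost 3 + 7 = 10 ≤ 14, expected clicks 11 + 11 = 22.
slot 7 + slot 4: cost 3 + 9 = 12 ≤ 14, expected clicks 11 + 13 = 24.
slot 7 + slot 5: cost 3 + 9 = 12 ≤ 14, expected clicks 11 + 15 = 26.
Best is slot 7 and slot 5 with total expected clicks 26.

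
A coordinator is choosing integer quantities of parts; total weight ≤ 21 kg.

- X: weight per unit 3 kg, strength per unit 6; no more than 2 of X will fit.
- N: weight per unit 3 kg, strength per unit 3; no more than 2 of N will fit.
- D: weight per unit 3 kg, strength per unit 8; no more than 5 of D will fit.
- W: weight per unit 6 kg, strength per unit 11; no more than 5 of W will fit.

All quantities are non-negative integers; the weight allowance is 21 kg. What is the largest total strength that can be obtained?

52

D has the best ratio (8/3); taking only D gives at most 5×8 = 40 (stopped by the supply cap of 5).
Mixing does better — 2×X and 5×D: weight 21 ≤ 21, strength 2·6 + 5·8 = 52.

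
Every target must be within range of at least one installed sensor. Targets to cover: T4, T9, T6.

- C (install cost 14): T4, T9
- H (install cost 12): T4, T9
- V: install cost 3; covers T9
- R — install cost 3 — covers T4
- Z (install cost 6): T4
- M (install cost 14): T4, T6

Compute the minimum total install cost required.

The greedy cost-per-new-target heuristic would pick V, R, and M for 20, but a cheaper cover exists.
Choose V and M: together they cover T4, T9, T6 — every target.
Total install cost: 3 + 14 = 17.
No cover costs less than 17.

17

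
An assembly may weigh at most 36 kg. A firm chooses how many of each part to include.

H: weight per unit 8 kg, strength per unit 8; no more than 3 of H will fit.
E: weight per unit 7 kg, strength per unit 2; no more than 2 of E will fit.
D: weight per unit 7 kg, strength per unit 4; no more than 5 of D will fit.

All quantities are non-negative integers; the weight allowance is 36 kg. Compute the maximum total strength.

H has the best ratio (8/8); taking only H gives at most 3×8 = 24 (stopped by the supply cap of 3).
Mixing does better — 3×H and 1×D: weight 31 ≤ 36, strength 3·8 + 1·4 = 28.

28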